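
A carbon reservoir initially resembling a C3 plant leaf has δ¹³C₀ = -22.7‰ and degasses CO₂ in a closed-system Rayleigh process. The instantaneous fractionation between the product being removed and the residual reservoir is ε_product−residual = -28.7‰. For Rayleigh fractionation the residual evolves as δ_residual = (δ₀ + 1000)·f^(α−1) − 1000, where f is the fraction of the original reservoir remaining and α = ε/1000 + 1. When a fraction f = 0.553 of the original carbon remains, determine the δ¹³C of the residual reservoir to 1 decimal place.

Rayleigh residual: δ_res = (δ₀ + 1000)·f^(α−1) − 1000
α = ε/1000 + 1 = 0.97130, so α − 1 = -0.02870
f^(α−1) = 0.553^(-0.02870) = 1.017147
δ_res = (-22.7 + 1000) × 1.017147 − 1000 = 994.058 − 1000 = -5.94‰

-5.9‰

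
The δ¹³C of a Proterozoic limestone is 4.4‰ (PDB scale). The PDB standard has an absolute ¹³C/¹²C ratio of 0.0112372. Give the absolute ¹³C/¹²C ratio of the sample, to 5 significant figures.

0.011287

R_sample = R_standard × (δ¹³C/1000 + 1)
R_sample = 0.0112372 × (4.4/1000 + 1) = 0.0112372 × 1.004400
R_sample = 0.0112866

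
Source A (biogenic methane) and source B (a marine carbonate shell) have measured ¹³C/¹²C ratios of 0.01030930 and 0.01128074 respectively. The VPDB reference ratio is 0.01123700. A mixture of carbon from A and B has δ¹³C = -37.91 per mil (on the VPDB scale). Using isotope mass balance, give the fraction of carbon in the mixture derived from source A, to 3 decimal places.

δ_A = (0.01030930/0.01123700 − 1)×1000 = (0.917442 − 1)×1000 = -82.558 per mil
δ_B = (0.01128074/0.01123700 − 1)×1000 = (1.003892 − 1)×1000 = 3.892 per mil
f_A = (δ_mix − δ_B)/(δ_A − δ_B) = (-37.91 − (3.892))/(-82.558 − (3.892))
f_A = -41.802 / -86.450 = 0.4835

0.484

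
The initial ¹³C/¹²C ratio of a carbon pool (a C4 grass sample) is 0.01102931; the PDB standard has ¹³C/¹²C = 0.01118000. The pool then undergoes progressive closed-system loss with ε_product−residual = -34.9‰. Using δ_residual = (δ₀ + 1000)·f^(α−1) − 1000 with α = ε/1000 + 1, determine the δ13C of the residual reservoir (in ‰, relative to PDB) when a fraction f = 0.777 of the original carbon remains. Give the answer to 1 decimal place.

δ₀ = (0.01102931/0.01118000 − 1)×1000 = (0.986521 − 1)×1000 = -13.479‰
α − 1 = ε/1000 = -0.0349
f^(α−1) = 0.777^(-0.0349) = 1.008845
δ_res = (-13.479 + 1000) × 1.008845 − 1000 = 995.247 − 1000 = -4.75‰

-4.8‰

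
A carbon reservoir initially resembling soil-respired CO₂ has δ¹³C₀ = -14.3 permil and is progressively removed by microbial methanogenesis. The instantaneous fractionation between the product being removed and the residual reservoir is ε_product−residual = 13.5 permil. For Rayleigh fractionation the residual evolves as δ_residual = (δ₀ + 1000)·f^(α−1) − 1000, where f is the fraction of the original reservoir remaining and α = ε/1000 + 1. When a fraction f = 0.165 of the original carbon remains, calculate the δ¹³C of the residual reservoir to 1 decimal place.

-38.0 permil

Rayleigh residual: δ_res = (δ₀ + 1000)·f^(α−1) − 1000
α = ε/1000 + 1 = 1.01350, so α − 1 = 0.01350
f^(α−1) = 0.165^(0.01350) = 0.975969
δ_res = (-14.3 + 1000) × 0.975969 − 1000 = 962.013 − 1000 = -37.99 permil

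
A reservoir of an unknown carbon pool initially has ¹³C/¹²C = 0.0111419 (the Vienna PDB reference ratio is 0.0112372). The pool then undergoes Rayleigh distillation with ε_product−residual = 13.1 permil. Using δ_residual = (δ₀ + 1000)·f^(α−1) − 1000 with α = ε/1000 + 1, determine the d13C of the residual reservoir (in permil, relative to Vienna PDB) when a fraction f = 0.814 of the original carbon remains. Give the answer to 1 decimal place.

δ₀ = (0.0111419/0.0112372 − 1)×1000 = (0.991519 − 1)×1000 = -8.481 permil
α − 1 = ε/1000 = 0.0131
f^(α−1) = 0.814^(0.0131) = 0.997308
δ_res = (-8.481 + 1000) × 0.997308 − 1000 = 988.850 − 1000 = -11.15 permil

-11.2 permil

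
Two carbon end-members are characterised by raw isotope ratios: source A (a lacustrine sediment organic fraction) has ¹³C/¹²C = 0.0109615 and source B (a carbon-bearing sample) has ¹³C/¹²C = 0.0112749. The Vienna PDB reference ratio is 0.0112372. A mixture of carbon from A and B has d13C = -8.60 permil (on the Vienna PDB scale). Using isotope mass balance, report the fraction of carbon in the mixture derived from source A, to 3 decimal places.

δ_A = (0.0109615/0.0112372 − 1)×1000 = (0.975465 − 1)×1000 = -24.535 permil
δ_B = (0.0112749/0.0112372 − 1)×1000 = (1.003355 − 1)×1000 = 3.355 permil
f_A = (δ_mix − δ_B)/(δ_A − δ_B) = (-8.60 − (3.355))/(-24.535 − (3.355))
f_A = -11.955 / -27.890 = 0.4287

0.429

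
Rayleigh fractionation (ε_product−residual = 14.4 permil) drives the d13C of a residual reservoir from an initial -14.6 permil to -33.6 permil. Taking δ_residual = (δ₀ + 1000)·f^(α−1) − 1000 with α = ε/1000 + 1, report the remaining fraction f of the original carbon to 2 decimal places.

α − 1 = ε/1000 = 0.0144
(δ_res + 1000)/(δ₀ + 1000) = (-33.6 + 1000)/(-14.6 + 1000) = 966.4/985.4 = 0.980718
f = 0.980718^(1/0.0144) = exp(ln(0.980718)/0.0144) = exp(-0.01947/0.0144)
f = exp(-1.3521) = 0.2587

0.26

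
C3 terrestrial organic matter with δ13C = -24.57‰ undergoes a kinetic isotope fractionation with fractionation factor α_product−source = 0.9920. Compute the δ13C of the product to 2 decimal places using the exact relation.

-32.37‰

δ_product = (δ_source + 1000)·α − 1000
δ_product = (-24.57 + 1000) × 0.9920 − 1000
δ_product = 967.627 − 1000 = -32.373‰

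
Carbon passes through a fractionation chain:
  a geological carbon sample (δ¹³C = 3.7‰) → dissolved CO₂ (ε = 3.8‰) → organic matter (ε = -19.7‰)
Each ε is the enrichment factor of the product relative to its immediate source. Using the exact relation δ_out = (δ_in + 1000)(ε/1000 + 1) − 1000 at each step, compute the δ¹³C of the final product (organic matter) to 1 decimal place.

step 1: δ = (3.70 + 1000)·(3.8/1000 + 1) − 1000 = 7.51‰
step 2: δ = (7.51 + 1000)·(-19.7/1000 + 1) − 1000 = -12.33‰

-12.3‰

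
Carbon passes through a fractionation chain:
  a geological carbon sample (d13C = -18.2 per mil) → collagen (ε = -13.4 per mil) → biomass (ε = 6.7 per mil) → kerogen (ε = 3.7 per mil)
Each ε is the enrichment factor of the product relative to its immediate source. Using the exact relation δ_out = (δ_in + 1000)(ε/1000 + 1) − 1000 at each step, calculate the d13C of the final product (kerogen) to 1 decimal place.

-21.3 per mil

step 1: δ = (-18.20 + 1000)·(-13.4/1000 + 1) − 1000 = -31.36 per mil
step 2: δ = (-31.36 + 1000)·(6.7/1000 + 1) − 1000 = -24.87 per mil
step 3: δ = (-24.87 + 1000)·(3.7/1000 + 1) − 1000 = -21.26 per mil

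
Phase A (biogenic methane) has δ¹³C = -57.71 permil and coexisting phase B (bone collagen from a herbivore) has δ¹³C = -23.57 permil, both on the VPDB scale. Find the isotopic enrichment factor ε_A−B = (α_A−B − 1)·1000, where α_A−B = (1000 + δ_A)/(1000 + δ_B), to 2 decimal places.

α_A−B = (1000 + -57.71) / (1000 + -23.57) = 942.29 / 976.43 = 0.965036
ε_A−B = (0.965036 − 1) × 1000 = -34.964 permil
(The approximation ε ≈ δ_A − δ_B would give -34.14 permil.)

-34.96 permil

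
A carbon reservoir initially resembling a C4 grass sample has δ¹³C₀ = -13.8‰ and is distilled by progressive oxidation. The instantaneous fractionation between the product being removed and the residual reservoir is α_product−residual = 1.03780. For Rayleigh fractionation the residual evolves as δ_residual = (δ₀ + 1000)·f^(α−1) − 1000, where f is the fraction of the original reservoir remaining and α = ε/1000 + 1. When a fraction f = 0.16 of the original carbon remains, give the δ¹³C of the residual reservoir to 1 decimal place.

-79.8‰

Rayleigh residual: δ_res = (δ₀ + 1000)·f^(α−1) − 1000
α − 1 = 0.03780
f^(α−1) = 0.16^(0.03780) = 0.933073
δ_res = (-13.8 + 1000) × 0.933073 − 1000 = 920.197 − 1000 = -79.80‰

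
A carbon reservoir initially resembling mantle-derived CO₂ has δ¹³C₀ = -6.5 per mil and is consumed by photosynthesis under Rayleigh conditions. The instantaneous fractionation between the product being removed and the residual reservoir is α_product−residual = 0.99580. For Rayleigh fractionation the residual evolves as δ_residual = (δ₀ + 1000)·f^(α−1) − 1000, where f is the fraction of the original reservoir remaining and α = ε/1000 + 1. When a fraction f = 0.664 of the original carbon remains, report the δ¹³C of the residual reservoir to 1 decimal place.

-4.8 per mil

Rayleigh residual: δ_res = (δ₀ + 1000)·f^(α−1) − 1000
α − 1 = -0.00420
f^(α−1) = 0.664^(-0.00420) = 1.001721
δ_res = (-6.5 + 1000) × 1.001721 − 1000 = 995.210 − 1000 = -4.79 per mil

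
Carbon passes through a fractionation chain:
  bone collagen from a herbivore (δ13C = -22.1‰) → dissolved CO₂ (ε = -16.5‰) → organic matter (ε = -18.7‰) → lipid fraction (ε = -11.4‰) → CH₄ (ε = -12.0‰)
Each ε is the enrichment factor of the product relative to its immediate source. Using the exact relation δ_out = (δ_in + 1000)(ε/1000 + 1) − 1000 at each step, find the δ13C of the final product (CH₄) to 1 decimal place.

step 1: δ = (-22.10 + 1000)·(-16.5/1000 + 1) − 1000 = -38.24‰
step 2: δ = (-38.24 + 1000)·(-18.7/1000 + 1) − 1000 = -56.22‰
step 3: δ = (-56.22 + 1000)·(-11.4/1000 + 1) − 1000 = -66.98‰
step 4: δ = (-66.98 + 1000)·(-12.0/1000 + 1) − 1000 = -78.18‰

-78.2‰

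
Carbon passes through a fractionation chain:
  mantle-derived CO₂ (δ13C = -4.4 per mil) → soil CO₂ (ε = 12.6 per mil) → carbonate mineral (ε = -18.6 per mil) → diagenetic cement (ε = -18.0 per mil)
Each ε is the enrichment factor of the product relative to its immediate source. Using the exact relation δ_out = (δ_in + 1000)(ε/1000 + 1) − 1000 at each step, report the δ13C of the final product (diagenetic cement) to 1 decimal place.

step 1: δ = (-4.40 + 1000)·(12.6/1000 + 1) − 1000 = 8.14 per mil
step 2: δ = (8.14 + 1000)·(-18.6/1000 + 1) − 1000 = -10.61 per mil
step 3: δ = (-10.61 + 1000)·(-18.0/1000 + 1) − 1000 = -28.42 per mil

-28.4 per mil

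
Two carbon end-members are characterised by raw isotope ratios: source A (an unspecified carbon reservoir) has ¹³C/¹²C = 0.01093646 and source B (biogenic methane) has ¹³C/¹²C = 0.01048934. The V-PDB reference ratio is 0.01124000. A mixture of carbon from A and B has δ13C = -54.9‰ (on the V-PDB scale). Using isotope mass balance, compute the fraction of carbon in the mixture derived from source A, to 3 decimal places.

δ_A = (0.01093646/0.01124000 − 1)×1000 = (0.972995 − 1)×1000 = -27.005‰
δ_B = (0.01048934/0.01124000 − 1)×1000 = (0.933215 − 1)×1000 = -66.785‰
f_A = (δ_mix − δ_B)/(δ_A − δ_B) = (-54.9 − (-66.785))/(-27.005 − (-66.785))
f_A = 11.885 / 39.779 = 0.2988

0.299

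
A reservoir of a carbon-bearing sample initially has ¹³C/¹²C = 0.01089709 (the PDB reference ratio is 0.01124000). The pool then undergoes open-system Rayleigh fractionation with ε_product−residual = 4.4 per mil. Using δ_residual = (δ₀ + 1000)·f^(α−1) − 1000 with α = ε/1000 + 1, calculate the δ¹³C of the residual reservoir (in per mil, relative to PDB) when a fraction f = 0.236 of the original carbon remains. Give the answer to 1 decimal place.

δ₀ = (0.01089709/0.01124000 − 1)×1000 = (0.969492 − 1)×1000 = -30.508 per mil
α − 1 = ε/1000 = 0.0044
f^(α−1) = 0.236^(0.0044) = 0.993667
δ_res = (-30.508 + 1000) × 0.993667 − 1000 = 963.352 − 1000 = -36.65 per mil

-36.6 per mil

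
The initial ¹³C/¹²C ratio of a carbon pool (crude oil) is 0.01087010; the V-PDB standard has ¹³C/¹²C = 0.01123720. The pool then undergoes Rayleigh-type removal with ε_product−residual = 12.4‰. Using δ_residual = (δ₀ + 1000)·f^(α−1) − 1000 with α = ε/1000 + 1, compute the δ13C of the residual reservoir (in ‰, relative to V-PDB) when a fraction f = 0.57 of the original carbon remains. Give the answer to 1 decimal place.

δ₀ = (0.01087010/0.01123720 − 1)×1000 = (0.967332 − 1)×1000 = -32.668‰
α − 1 = ε/1000 = 0.0124
f^(α−1) = 0.57^(0.0124) = 0.993054
δ_res = (-32.668 + 1000) × 0.993054 − 1000 = 960.613 − 1000 = -39.39‰

-39.4‰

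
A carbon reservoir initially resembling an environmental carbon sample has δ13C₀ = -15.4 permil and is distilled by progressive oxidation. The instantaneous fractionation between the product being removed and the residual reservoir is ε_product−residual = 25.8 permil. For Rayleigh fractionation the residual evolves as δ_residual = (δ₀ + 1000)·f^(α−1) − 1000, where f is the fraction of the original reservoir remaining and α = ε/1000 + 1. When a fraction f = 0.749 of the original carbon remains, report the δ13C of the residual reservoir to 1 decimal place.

Rayleigh residual: δ_res = (δ₀ + 1000)·f^(α−1) − 1000
α = ε/1000 + 1 = 1.02580, so α − 1 = 0.02580
f^(α−1) = 0.749^(0.02580) = 0.992571
δ_res = (-15.4 + 1000) × 0.992571 − 1000 = 977.286 − 1000 = -22.71 permil

-22.7 permil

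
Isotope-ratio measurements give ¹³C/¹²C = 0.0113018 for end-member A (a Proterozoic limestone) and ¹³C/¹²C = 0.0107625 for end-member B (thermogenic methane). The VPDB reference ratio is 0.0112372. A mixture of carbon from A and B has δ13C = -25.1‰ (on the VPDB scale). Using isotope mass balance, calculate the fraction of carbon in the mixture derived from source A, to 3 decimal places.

0.357

δ_A = (0.0113018/0.0112372 − 1)×1000 = (1.005749 − 1)×1000 = 5.749‰
δ_B = (0.0107625/0.0112372 − 1)×1000 = (0.957756 − 1)×1000 = -42.244‰
f_A = (δ_mix − δ_B)/(δ_A − δ_B) = (-25.1 − (-42.244))/(5.749 − (-42.244))
f_A = 17.144 / 47.992 = 0.3572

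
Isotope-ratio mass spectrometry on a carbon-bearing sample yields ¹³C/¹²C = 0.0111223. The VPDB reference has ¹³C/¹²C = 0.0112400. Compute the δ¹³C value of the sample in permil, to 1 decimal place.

δ¹³C = (R_sample / R_standard − 1) × 1000
R_sample / R_standard = 0.0111223 / 0.0112400 = 0.989528
δ¹³C = (0.989528 − 1) × 1000 = -10.47 permil

-10.5 permil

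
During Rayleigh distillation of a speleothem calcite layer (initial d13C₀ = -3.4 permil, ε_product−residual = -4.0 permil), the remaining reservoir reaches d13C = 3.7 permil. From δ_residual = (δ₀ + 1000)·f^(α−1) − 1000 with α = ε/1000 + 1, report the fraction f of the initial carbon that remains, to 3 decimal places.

α − 1 = ε/1000 = -0.0040
(δ_res + 1000)/(δ₀ + 1000) = (3.7 + 1000)/(-3.4 + 1000) = 1003.7/996.6 = 1.007124
f = 1.007124^(1/-0.0040) = exp(ln(1.007124)/-0.0040) = exp(0.00710/-0.0040)
f = exp(-1.7747) = 0.1695

0.170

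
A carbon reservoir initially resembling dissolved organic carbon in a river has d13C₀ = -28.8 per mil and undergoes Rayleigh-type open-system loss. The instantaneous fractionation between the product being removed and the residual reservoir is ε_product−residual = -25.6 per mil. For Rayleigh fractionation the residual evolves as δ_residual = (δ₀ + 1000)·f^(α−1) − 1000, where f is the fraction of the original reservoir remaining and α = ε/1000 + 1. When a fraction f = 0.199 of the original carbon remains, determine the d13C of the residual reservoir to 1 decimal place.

Rayleigh residual: δ_res = (δ₀ + 1000)·f^(α−1) − 1000
α = ε/1000 + 1 = 0.97440, so α − 1 = -0.02560
f^(α−1) = 0.199^(-0.02560) = 1.042196
δ_res = (-28.8 + 1000) × 1.042196 − 1000 = 1012.181 − 1000 = 12.18 per mil

12.2 per mil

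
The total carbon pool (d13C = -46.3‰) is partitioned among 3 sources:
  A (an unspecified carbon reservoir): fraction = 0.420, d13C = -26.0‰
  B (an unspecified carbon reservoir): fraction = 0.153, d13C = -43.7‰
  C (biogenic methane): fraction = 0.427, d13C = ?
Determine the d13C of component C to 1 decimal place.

Isotope mass balance: δ_bulk = Σ fᵢ·δᵢ.
-46.3 = 0.420×(-26.0) + 0.153×(-43.7) + 0.427×δ_C
0.427·δ_C = -46.3 − (-17.606) = -28.694
δ_C = -28.694 / 0.427 = -67.20‰

-67.2‰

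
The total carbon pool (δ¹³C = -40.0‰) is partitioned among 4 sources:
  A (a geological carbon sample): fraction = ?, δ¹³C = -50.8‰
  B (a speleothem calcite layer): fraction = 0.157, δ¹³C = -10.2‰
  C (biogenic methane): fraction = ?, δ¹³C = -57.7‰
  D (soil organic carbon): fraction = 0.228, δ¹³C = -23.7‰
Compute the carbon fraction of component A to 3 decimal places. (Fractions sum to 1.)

Let f_A and f_C be the unknown fractions; fractions sum to 1 so f_A + f_C = 0.615.
Mass balance: Σ fᵢ·δᵢ = δ_bulk ⇒ f_A·(-50.8) + f_C·(-57.7) = -40.0 − (-7.005) = -32.995
Substitute f_C = 0.615 − f_A:
f_A·(-50.8 − -57.7) = -32.995 − 0.615×(-57.7) = 2.491
f_A = 2.491 / 6.9 = 0.3609

0.361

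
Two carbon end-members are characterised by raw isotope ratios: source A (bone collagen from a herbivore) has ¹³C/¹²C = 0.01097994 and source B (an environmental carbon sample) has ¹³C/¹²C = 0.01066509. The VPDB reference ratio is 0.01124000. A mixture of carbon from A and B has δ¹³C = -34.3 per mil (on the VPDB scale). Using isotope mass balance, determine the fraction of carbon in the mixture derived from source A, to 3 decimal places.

0.601

δ_A = (0.01097994/0.01124000 − 1)×1000 = (0.976863 − 1)×1000 = -23.137 per mil
δ_B = (0.01066509/0.01124000 − 1)×1000 = (0.948851 − 1)×1000 = -51.149 per mil
f_A = (δ_mix − δ_B)/(δ_A − δ_B) = (-34.3 − (-51.149))/(-23.137 − (-51.149))
f_A = 16.849 / 28.012 = 0.6015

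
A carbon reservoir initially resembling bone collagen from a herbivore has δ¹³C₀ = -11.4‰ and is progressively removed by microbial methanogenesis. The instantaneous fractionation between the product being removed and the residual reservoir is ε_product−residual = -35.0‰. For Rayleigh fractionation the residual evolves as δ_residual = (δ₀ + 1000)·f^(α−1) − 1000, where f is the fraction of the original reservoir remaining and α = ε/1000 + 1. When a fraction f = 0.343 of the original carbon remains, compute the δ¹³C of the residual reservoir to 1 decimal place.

26.3‰

Rayleigh residual: δ_res = (δ₀ + 1000)·f^(α−1) − 1000
α = ε/1000 + 1 = 0.96500, so α − 1 = -0.03500
f^(α−1) = 0.343^(-0.03500) = 1.038161
δ_res = (-11.4 + 1000) × 1.038161 − 1000 = 1026.326 − 1000 = 26.33‰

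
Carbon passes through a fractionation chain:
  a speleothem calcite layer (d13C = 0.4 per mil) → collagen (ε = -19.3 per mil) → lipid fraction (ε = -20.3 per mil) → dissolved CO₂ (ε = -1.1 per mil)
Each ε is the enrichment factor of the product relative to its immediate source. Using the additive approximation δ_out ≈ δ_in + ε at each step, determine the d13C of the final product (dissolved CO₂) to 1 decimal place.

-40.3 per mil

step 1: δ ≈ 0.4 + (-19.3) = -18.9 per mil
step 2: δ ≈ -18.9 + (-20.3) = -39.2 per mil
step 3: δ ≈ -39.2 + (-1.1) = -40.3 per mil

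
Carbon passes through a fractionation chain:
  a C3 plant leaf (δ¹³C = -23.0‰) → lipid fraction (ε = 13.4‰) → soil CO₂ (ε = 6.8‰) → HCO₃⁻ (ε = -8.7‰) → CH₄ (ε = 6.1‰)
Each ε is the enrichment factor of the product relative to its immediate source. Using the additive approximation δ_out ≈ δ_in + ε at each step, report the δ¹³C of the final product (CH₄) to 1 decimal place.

-5.4‰

step 1: δ ≈ -23.0 + (13.4) = -9.6‰
step 2: δ ≈ -9.6 + (6.8) = -2.8‰
step 3: δ ≈ -2.8 + (-8.7) = -11.5‰
step 4: δ ≈ -11.5 + (6.1) = -5.4‰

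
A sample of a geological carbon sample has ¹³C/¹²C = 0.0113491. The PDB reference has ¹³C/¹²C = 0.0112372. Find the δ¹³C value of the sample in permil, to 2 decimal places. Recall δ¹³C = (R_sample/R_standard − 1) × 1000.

δ¹³C = (R_sample / R_standard − 1) × 1000
R_sample / R_standard = 0.0113491 / 0.0112372 = 1.009958
δ¹³C = (1.009958 − 1) × 1000 = 9.958 permil

9.96 permil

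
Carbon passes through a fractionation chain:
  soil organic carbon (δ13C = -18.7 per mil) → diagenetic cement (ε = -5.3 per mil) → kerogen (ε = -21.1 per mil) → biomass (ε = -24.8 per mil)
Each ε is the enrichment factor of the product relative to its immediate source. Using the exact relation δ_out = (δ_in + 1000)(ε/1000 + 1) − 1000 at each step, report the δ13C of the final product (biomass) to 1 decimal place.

step 1: δ = (-18.70 + 1000)·(-5.3/1000 + 1) − 1000 = -23.90 per mil
step 2: δ = (-23.90 + 1000)·(-21.1/1000 + 1) − 1000 = -44.50 per mil
step 3: δ = (-44.50 + 1000)·(-24.8/1000 + 1) − 1000 = -68.19 per mil

-68.2 per mil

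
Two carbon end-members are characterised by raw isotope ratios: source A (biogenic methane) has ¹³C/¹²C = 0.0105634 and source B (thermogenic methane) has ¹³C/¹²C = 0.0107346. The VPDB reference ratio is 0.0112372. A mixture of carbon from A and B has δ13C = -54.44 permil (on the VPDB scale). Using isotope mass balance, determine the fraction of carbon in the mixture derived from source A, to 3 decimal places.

δ_A = (0.0105634/0.0112372 − 1)×1000 = (0.940038 − 1)×1000 = -59.962 permil
δ_B = (0.0107346/0.0112372 − 1)×1000 = (0.955274 − 1)×1000 = -44.726 permil
f_A = (δ_mix − δ_B)/(δ_A − δ_B) = (-54.44 − (-44.726))/(-59.962 − (-44.726))
f_A = -9.714 / -15.235 = 0.6376

0.638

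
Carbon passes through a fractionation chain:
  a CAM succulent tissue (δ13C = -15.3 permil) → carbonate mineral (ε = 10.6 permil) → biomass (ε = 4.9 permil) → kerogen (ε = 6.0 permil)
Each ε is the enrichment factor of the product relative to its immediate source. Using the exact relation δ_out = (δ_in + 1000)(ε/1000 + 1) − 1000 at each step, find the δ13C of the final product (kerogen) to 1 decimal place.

step 1: δ = (-15.30 + 1000)·(10.6/1000 + 1) − 1000 = -4.86 permil
step 2: δ = (-4.86 + 1000)·(4.9/1000 + 1) − 1000 = 0.01 permil
step 3: δ = (0.01 + 1000)·(6.0/1000 + 1) − 1000 = 6.01 permil

6.0 permil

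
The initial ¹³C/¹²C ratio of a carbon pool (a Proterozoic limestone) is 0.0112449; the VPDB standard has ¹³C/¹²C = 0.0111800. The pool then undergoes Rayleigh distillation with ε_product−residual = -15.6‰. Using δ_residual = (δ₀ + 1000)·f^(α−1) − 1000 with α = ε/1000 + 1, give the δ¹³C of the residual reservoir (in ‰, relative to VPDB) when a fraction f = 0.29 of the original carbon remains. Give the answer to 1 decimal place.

δ₀ = (0.0112449/0.0111800 − 1)×1000 = (1.005805 − 1)×1000 = 5.805‰
α − 1 = ε/1000 = -0.0156
f^(α−1) = 0.29^(-0.0156) = 1.019499
δ_res = (5.805 + 1000) × 1.019499 − 1000 = 1025.417 − 1000 = 25.42‰

25.4‰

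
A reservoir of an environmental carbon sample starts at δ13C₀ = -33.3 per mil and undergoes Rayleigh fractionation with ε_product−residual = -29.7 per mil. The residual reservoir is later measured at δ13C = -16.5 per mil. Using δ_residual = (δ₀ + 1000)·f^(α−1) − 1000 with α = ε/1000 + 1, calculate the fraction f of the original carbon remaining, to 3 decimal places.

0.560

α − 1 = ε/1000 = -0.0297
(δ_res + 1000)/(δ₀ + 1000) = (-16.5 + 1000)/(-33.3 + 1000) = 983.5/966.7 = 1.017379
f = 1.017379^(1/-0.0297) = exp(ln(1.017379)/-0.0297) = exp(0.01723/-0.0297)
f = exp(-0.5801) = 0.5598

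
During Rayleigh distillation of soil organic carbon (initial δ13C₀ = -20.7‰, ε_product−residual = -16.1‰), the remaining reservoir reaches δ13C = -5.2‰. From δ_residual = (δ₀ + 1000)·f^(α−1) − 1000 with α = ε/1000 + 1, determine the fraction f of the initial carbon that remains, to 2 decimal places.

α − 1 = ε/1000 = -0.0161
(δ_res + 1000)/(δ₀ + 1000) = (-5.2 + 1000)/(-20.7 + 1000) = 994.8/979.3 = 1.015828
f = 1.015828^(1/-0.0161) = exp(ln(1.015828)/-0.0161) = exp(0.01570/-0.0161)
f = exp(-0.9754) = 0.3770

0.38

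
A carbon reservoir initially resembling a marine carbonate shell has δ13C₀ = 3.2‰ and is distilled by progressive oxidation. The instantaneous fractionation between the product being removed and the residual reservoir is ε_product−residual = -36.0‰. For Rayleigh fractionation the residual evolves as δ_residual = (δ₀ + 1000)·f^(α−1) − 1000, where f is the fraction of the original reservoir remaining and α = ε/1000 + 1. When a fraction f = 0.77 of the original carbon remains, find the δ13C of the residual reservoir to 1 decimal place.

12.7‰

Rayleigh residual: δ_res = (δ₀ + 1000)·f^(α−1) − 1000
α = ε/1000 + 1 = 0.96400, so α − 1 = -0.03600
f^(α−1) = 0.77^(-0.03600) = 1.009454
δ_res = (3.2 + 1000) × 1.009454 − 1000 = 1012.684 − 1000 = 12.68‰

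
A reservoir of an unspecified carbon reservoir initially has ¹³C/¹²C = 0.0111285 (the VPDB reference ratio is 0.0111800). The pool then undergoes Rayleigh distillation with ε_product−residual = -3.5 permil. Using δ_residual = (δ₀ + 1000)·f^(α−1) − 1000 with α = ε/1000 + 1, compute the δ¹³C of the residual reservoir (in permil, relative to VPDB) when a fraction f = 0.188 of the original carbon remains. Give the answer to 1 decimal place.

δ₀ = (0.0111285/0.0111800 − 1)×1000 = (0.995394 − 1)×1000 = -4.606 permil
α − 1 = ε/1000 = -0.0035
f^(α−1) = 0.188^(-0.0035) = 1.005867
δ_res = (-4.606 + 1000) × 1.005867 − 1000 = 1001.233 − 1000 = 1.23 permil

1.2 permil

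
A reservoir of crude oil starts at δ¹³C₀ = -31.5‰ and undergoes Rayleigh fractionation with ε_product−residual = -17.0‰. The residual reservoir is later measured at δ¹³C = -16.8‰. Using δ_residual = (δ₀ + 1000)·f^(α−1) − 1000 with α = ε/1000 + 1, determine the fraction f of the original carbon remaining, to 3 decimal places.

0.412

α − 1 = ε/1000 = -0.0170
(δ_res + 1000)/(δ₀ + 1000) = (-16.8 + 1000)/(-31.5 + 1000) = 983.2/968.5 = 1.015178
f = 1.015178^(1/-0.0170) = exp(ln(1.015178)/-0.0170) = exp(0.01506/-0.0170)
f = exp(-0.8861) = 0.4123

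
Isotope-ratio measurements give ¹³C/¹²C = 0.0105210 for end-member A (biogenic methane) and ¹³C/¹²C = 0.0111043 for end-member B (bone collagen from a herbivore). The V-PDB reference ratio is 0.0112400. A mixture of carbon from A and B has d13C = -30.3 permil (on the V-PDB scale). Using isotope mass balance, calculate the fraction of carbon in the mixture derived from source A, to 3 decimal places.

δ_A = (0.0105210/0.0112400 − 1)×1000 = (0.936032 − 1)×1000 = -63.968 permil
δ_B = (0.0111043/0.0112400 − 1)×1000 = (0.987927 − 1)×1000 = -12.073 permil
f_A = (δ_mix − δ_B)/(δ_A − δ_B) = (-30.3 − (-12.073))/(-63.968 − (-12.073))
f_A = -18.227 / -51.895 = 0.3512

0.351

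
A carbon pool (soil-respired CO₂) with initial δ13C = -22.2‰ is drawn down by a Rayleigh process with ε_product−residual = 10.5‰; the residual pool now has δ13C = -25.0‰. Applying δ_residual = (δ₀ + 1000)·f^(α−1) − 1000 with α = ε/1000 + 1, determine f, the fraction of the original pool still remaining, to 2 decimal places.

α − 1 = ε/1000 = 0.0105
(δ_res + 1000)/(δ₀ + 1000) = (-25.0 + 1000)/(-22.2 + 1000) = 975.0/977.8 = 0.997136
f = 0.997136^(1/0.0105) = exp(ln(0.997136)/0.0105) = exp(-0.00287/0.0105)
f = exp(-0.2731) = 0.7610

0.76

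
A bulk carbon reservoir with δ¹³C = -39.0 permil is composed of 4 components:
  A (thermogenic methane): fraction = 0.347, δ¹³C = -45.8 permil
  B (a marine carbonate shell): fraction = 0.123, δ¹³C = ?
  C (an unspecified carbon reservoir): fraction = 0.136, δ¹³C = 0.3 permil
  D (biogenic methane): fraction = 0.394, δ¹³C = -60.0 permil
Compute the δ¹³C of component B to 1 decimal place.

4.0 permil

Isotope mass balance: δ_bulk = Σ fᵢ·δᵢ.
-39.0 = 0.347×(-45.8) + 0.123×δ_B + 0.136×(0.3) + 0.394×(-60.0)
0.123·δ_B = -39.0 − (-39.492) = 0.492
δ_B = 0.492 / 0.123 = 4.00 permil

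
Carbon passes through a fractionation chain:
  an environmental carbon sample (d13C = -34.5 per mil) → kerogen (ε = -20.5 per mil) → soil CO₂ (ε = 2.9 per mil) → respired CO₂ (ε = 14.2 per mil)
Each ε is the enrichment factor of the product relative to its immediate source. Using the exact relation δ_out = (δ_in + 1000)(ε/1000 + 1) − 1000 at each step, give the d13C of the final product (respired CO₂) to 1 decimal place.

-38.1 per mil

step 1: δ = (-34.50 + 1000)·(-20.5/1000 + 1) − 1000 = -54.29 per mil
step 2: δ = (-54.29 + 1000)·(2.9/1000 + 1) − 1000 = -51.55 per mil
step 3: δ = (-51.55 + 1000)·(14.2/1000 + 1) − 1000 = -38.08 per mil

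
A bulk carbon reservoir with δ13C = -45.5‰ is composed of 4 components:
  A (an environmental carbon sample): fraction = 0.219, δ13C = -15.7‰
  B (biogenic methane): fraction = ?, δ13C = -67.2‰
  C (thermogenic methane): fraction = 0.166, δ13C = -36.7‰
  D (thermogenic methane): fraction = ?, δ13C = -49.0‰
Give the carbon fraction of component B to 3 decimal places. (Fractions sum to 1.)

Let f_B and f_D be the unknown fractions; fractions sum to 1 so f_B + f_D = 0.615.
Mass balance: Σ fᵢ·δᵢ = δ_bulk ⇒ f_B·(-67.2) + f_D·(-49.0) = -45.5 − (-9.530) = -35.969
Substitute f_D = 0.615 − f_B:
f_B·(-67.2 − -49.0) = -35.969 − 0.615×(-49.0) = -5.834
f_B = -5.834 / -18.2 = 0.3206

0.321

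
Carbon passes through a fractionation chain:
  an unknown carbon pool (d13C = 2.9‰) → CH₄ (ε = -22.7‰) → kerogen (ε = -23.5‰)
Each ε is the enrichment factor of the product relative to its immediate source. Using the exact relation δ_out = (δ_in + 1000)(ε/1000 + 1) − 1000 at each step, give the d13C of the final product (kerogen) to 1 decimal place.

-42.9‰

step 1: δ = (2.90 + 1000)·(-22.7/1000 + 1) − 1000 = -19.87‰
step 2: δ = (-19.87 + 1000)·(-23.5/1000 + 1) − 1000 = -42.90‰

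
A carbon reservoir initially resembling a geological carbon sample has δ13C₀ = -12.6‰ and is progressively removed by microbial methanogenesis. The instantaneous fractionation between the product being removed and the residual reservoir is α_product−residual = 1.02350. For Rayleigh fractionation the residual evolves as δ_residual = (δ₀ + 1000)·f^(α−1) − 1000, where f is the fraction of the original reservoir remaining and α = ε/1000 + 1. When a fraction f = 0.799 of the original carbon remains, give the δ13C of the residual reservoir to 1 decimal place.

Rayleigh residual: δ_res = (δ₀ + 1000)·f^(α−1) − 1000
α − 1 = 0.02350
f^(α−1) = 0.799^(0.02350) = 0.994741
δ_res = (-12.6 + 1000) × 0.994741 − 1000 = 982.207 − 1000 = -17.79‰

-17.8‰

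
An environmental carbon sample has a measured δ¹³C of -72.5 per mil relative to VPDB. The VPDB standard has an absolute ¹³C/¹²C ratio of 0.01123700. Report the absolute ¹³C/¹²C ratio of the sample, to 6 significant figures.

0.0104223

R_sample = R_standard × (δ¹³C/1000 + 1)
R_sample = 0.01123700 × (-72.5/1000 + 1) = 0.01123700 × 0.927500
R_sample = 0.0104223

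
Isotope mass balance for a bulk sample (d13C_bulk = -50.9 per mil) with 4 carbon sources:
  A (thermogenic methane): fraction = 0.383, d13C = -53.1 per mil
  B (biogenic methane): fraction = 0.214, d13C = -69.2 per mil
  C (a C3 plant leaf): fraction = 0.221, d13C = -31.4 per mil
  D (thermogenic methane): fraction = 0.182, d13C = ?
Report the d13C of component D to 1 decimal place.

Isotope mass balance: δ_bulk = Σ fᵢ·δᵢ.
-50.9 = 0.383×(-53.1) + 0.214×(-69.2) + 0.221×(-31.4) + 0.182×δ_D
0.182·δ_D = -50.9 − (-42.086) = -8.814
δ_D = -8.814 / 0.182 = -48.43 per mil

-48.4 per mil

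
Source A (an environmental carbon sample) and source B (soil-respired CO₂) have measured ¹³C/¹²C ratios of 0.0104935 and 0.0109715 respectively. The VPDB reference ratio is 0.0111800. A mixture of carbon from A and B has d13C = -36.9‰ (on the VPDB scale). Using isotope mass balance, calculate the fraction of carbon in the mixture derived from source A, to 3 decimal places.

δ_A = (0.0104935/0.0111800 − 1)×1000 = (0.938596 − 1)×1000 = -61.404‰
δ_B = (0.0109715/0.0111800 − 1)×1000 = (0.981351 − 1)×1000 = -18.649‰
f_A = (δ_mix − δ_B)/(δ_A − δ_B) = (-36.9 − (-18.649))/(-61.404 − (-18.649))
f_A = -18.251 / -42.755 = 0.4269

0.427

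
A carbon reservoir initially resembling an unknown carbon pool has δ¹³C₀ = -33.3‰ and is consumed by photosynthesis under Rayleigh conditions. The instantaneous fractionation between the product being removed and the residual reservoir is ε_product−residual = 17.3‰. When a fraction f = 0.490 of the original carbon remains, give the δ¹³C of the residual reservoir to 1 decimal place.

-45.2‰

Rayleigh residual: δ_res = (δ₀ + 1000)·f^(α−1) − 1000
α = ε/1000 + 1 = 1.01730, so α − 1 = 0.01730
f^(α−1) = 0.490^(0.01730) = 0.987735
δ_res = (-33.3 + 1000) × 0.987735 − 1000 = 954.843 − 1000 = -45.16‰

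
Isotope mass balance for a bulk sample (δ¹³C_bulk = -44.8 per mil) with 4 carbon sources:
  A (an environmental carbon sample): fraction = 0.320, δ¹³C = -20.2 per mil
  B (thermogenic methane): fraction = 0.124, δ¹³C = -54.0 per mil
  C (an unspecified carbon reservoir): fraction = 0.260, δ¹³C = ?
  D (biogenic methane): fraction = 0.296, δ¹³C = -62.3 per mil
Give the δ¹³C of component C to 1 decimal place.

Isotope mass balance: δ_bulk = Σ fᵢ·δᵢ.
-44.8 = 0.320×(-20.2) + 0.124×(-54.0) + 0.260×δ_C + 0.296×(-62.3)
0.260·δ_C = -44.8 − (-31.601) = -13.199
δ_C = -13.199 / 0.260 = -50.77 per mil

-50.8 per mil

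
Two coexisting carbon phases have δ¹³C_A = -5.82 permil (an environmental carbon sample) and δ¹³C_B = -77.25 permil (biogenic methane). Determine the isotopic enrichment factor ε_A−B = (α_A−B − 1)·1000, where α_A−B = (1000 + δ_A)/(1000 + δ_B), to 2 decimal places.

α_A−B = (1000 + -5.82) / (1000 + -77.25) = 994.18 / 922.75 = 1.077410
ε_A−B = (1.077410 − 1) × 1000 = 77.410 permil
(The approximation ε ≈ δ_A − δ_B would give 71.43 permil.)

77.41 permil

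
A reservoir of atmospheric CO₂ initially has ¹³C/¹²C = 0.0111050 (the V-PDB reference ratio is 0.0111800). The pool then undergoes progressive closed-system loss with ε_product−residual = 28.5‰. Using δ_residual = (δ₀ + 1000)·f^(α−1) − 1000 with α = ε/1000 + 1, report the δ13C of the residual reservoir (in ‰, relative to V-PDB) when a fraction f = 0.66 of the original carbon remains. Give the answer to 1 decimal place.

-18.4‰

δ₀ = (0.0111050/0.0111800 − 1)×1000 = (0.993292 − 1)×1000 = -6.708‰
α − 1 = ε/1000 = 0.0285
f^(α−1) = 0.66^(0.0285) = 0.988228
δ_res = (-6.708 + 1000) × 0.988228 − 1000 = 981.598 − 1000 = -18.40‰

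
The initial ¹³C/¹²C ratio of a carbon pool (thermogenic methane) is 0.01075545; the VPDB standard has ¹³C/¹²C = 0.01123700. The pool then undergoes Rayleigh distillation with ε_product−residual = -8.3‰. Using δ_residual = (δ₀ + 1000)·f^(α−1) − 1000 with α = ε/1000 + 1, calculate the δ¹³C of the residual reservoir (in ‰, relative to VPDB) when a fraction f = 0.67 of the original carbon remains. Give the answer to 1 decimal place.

δ₀ = (0.01075545/0.01123700 − 1)×1000 = (0.957146 − 1)×1000 = -42.854‰
α − 1 = ε/1000 = -0.0083
f^(α−1) = 0.67^(-0.0083) = 1.003329
δ_res = (-42.854 + 1000) × 1.003329 − 1000 = 960.333 − 1000 = -39.67‰

-39.7‰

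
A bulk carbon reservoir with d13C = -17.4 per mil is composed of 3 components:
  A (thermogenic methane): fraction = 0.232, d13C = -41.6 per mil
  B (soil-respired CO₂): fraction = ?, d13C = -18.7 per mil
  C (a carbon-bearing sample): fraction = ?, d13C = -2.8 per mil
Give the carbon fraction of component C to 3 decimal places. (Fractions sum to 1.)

Let f_C and f_B be the unknown fractions; fractions sum to 1 so f_C + f_B = 0.768.
Mass balance: Σ fᵢ·δᵢ = δ_bulk ⇒ f_C·(-2.8) + f_B·(-18.7) = -17.4 − (-9.651) = -7.749
Substitute f_B = 0.768 − f_C:
f_C·(-2.8 − -18.7) = -7.749 − 0.768×(-18.7) = 6.613
f_C = 6.613 / 15.9 = 0.4159

0.416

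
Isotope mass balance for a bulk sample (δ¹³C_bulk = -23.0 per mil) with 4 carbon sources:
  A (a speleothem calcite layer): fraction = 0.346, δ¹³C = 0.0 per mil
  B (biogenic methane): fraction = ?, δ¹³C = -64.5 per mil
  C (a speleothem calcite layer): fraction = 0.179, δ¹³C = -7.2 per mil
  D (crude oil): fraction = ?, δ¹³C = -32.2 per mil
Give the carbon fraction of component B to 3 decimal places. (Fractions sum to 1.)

Let f_B and f_D be the unknown fractions; fractions sum to 1 so f_B + f_D = 0.475.
Mass balance: Σ fᵢ·δᵢ = δ_bulk ⇒ f_B·(-64.5) + f_D·(-32.2) = -23.0 − (-1.289) = -21.711
Substitute f_D = 0.475 − f_B:
f_B·(-64.5 − -32.2) = -21.711 − 0.475×(-32.2) = -6.416
f_B = -6.416 / -32.3 = 0.1986

0.199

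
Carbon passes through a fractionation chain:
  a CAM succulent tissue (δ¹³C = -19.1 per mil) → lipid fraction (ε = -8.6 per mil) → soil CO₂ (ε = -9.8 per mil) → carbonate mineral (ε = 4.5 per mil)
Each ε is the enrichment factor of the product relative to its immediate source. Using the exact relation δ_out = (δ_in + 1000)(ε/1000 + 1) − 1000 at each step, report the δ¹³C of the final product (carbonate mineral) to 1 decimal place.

-32.7 per mil

step 1: δ = (-19.10 + 1000)·(-8.6/1000 + 1) − 1000 = -27.54 per mil
step 2: δ = (-27.54 + 1000)·(-9.8/1000 + 1) − 1000 = -37.07 per mil
step 3: δ = (-37.07 + 1000)·(4.5/1000 + 1) − 1000 = -32.73 per mil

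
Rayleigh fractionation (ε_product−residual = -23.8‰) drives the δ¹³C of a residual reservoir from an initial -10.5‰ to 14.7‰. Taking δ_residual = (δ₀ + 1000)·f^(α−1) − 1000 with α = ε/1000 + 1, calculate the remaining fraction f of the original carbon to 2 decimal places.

α − 1 = ε/1000 = -0.0238
(δ_res + 1000)/(δ₀ + 1000) = (14.7 + 1000)/(-10.5 + 1000) = 1014.7/989.5 = 1.025467
f = 1.025467^(1/-0.0238) = exp(ln(1.025467)/-0.0238) = exp(0.02515/-0.0238)
f = exp(-1.0567) = 0.3476

0.35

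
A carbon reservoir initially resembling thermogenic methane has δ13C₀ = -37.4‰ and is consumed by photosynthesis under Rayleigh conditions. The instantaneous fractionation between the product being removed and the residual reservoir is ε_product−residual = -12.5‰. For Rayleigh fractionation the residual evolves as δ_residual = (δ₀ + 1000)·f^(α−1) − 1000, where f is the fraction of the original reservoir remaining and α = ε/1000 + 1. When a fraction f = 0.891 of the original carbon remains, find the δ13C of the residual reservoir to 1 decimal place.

Rayleigh residual: δ_res = (δ₀ + 1000)·f^(α−1) − 1000
α = ε/1000 + 1 = 0.98750, so α − 1 = -0.01250
f^(α−1) = 0.891^(-0.01250) = 1.001444
δ_res = (-37.4 + 1000) × 1.001444 − 1000 = 963.990 − 1000 = -36.01‰

-36.0‰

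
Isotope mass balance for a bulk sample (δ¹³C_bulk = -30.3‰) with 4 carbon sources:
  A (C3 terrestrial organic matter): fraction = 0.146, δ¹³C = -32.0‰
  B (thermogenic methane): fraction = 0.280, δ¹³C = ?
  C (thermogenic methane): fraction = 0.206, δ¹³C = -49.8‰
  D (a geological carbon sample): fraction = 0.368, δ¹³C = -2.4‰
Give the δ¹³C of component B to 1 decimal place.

Isotope mass balance: δ_bulk = Σ fᵢ·δᵢ.
-30.3 = 0.146×(-32.0) + 0.280×δ_B + 0.206×(-49.8) + 0.368×(-2.4)
0.280·δ_B = -30.3 − (-15.814) = -14.486
δ_B = -14.486 / 0.280 = -51.74‰

-51.7‰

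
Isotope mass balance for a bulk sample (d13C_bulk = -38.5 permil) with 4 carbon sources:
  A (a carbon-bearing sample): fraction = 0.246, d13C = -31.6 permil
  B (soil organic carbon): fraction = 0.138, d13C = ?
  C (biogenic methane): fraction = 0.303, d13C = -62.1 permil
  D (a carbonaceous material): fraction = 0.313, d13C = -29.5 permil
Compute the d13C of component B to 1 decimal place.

Isotope mass balance: δ_bulk = Σ fᵢ·δᵢ.
-38.5 = 0.246×(-31.6) + 0.138×δ_B + 0.303×(-62.1) + 0.313×(-29.5)
0.138·δ_B = -38.5 − (-35.823) = -2.677
δ_B = -2.677 / 0.138 = -19.40 permil

-19.4 permil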